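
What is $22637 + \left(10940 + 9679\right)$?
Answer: $43256$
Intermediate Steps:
$22637 + \left(10940 + 9679\right) = 22637 + 20619 = 43256$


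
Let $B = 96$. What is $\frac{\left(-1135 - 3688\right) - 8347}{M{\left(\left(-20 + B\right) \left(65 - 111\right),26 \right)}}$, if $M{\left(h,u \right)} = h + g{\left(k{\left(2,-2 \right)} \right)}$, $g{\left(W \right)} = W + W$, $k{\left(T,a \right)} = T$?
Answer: $\frac{2195}{582} \approx 3.7715$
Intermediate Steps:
$g{\left(W \right)} = 2 W$
$M{\left(h,u \right)} = 4 + h$ ($M{\left(h,u \right)} = h + 2 \cdot 2 = h + 4 = 4 + h$)
$\frac{\left(-1135 - 3688\right) - 8347}{M{\left(\left(-20 + B\right) \left(65 - 111\right),26 \right)}} = \frac{\left(-1135 - 3688\right) - 8347}{4 + \left(-20 + 96\right) \left(65 - 111\right)} = \frac{-4823 - 8347}{4 + 76 \left(-46\right)} = - \frac{13170}{4 - 3496} = - \frac{13170}{-3492} = \left(-13170\right) \left(- \frac{1}{3492}\right) = \frac{2195}{582}$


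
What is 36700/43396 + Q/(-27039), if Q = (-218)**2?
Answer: -267505051/293346111 ≈ -0.91191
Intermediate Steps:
Q = 47524
36700/43396 + Q/(-27039) = 36700/43396 + 47524/(-27039) = 36700*(1/43396) + 47524*(-1/27039) = 9175/10849 - 47524/27039 = -267505051/293346111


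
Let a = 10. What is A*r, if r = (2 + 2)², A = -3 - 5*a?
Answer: -848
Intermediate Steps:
A = -53 (A = -3 - 5*10 = -3 - 50 = -53)
r = 16 (r = 4² = 16)
A*r = -53*16 = -848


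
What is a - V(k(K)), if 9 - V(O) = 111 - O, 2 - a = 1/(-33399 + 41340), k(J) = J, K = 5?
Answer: 786158/7941 ≈ 99.000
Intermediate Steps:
a = 15881/7941 (a = 2 - 1/(-33399 + 41340) = 2 - 1/7941 = 15881/7941 ≈ 1.9999)
V(O) = -102 + O (V(O) = 9 - (111 - O) = 9 + (-111 + O) = -102 + O)
a - V(k(K)) = 15881/7941 - (-102 + 5) = 15881/7941 - 1*(-97) = 15881/7941 + 97 = 786158/7941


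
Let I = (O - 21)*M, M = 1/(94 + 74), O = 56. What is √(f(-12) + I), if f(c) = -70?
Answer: 5*I*√402/12 ≈ 8.3541*I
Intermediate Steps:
M = 1/168 ≈ 0.0059524
I = 5/24 (I = (56 - 21)*(1/168) = 35*(1/168) = 5/24 ≈ 0.20833)
√(f(-12) + I) = √(-70 + 5/24) = √(-1675/24) = 5*I*√402/12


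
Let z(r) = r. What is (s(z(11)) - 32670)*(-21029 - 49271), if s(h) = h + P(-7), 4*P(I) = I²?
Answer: 2295066525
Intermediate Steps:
P(I) = I²/4
s(h) = 49/4 + h (s(h) = h + (¼)*(-7)² = h + (¼)*49 = h + 49/4 = 49/4 + h)
(s(z(11)) - 32670)*(-21029 - 49271) = ((49/4 + 11) - 32670)*(-21029 - 49271) = (93/4 - 32670)*(-70300) = -130587/4*(-70300) = 2295066525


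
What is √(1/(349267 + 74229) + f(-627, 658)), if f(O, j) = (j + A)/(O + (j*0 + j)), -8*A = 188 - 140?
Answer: √906249901511762/6564188 ≈ 4.5861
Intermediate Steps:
A = -6 (A = -(188 - 140)/8 = -⅛*48 = -6)
f(O, j) = (-6 + j)/(O + j) (f(O, j) = (j - 6)/(O + (j*0 + j)) = (-6 + j)/(O + (0 + j)) = (-6 + j)/(O + j))
√(1/(349267 + 74229) + f(-627, 658)) = √(1/(349267 + 74229) + (-6 + 658)/(-627 + 658)) = √(1/423496 + 652/31) = √(276119423/13128376) = √906249901511762/6564188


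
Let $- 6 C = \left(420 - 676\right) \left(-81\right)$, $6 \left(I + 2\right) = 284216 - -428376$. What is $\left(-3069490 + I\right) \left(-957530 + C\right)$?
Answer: $\frac{8506821049480}{3} \approx 2.8356 \cdot 10^{12}$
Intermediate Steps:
$I = \frac{356290}{3}$ ($I = -2 + \frac{284216 - -428376}{6} = -2 + \frac{284216 + 428376}{6} = -2 + \frac{1}{6} \cdot 712592 = -2 + \frac{356296}{3} = \frac{356290}{3} \approx 1.1876 \cdot 10^{5}$)
$C = -3456$ ($C = - \frac{\left(420 - 676\right) \left(-81\right)}{6} = - \frac{\left(-256\right) \left(-81\right)}{6} = \left(- \frac{1}{6}\right) 20736 = -3456$)
$\left(-3069490 + I\right) \left(-957530 + C\right) = \left(-3069490 + \frac{356290}{3}\right) \left(-957530 - 3456\right) = \left(- \frac{8852180}{3}\right) \left(-960986\right) = \frac{8506821049480}{3}$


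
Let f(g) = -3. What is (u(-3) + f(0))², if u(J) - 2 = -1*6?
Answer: 49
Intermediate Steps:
u(J) = -4 (u(J) = 2 - 1*6 = 2 - 6 = -4)
(u(-3) + f(0))² = (-4 - 3)² = (-7)² = 49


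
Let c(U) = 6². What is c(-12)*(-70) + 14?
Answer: -2506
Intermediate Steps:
c(U) = 36
c(-12)*(-70) + 14 = 36*(-70) + 14 = -2520 + 14 = -2506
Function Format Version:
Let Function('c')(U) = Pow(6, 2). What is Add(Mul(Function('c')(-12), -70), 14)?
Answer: -2506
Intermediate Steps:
Function('c')(U) = 36
Add(Mul(Function('c')(-12), -70), 14) = Add(Mul(36, -70), 14) = Add(-2520, 14) = -2506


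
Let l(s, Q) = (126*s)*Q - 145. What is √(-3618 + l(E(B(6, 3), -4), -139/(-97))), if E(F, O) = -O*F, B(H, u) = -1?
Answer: I*√42201499/97 ≈ 66.972*I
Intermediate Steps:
E(F, O) = -F*O
l(s, Q) = -145 + 126*Q*s (l(s, Q) = 126*Q*s - 145 = -145 + 126*Q*s)
√(-3618 + l(E(B(6, 3), -4), -139/(-97))) = √(-3618 + (-145 + 126*(-139/(-97))*(-1*(-1)*(-4)))) = √(-3618 + (-145 + 126*(-139*(-1/97))*(-4))) = √(-3618 + (-145 + 126*(139/97)*(-4))) = √(-3618 + (-145 - 70056/97)) = √(-3618 - 84121/97) = √(-435067/97) = I*√42201499/97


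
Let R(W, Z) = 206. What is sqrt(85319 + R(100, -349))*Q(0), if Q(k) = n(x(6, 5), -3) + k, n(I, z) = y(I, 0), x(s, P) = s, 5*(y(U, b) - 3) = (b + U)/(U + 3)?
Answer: 47*sqrt(3421)/3 ≈ 916.33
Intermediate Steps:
y(U, b) = 3 + (U + b)/(5*(3 + U)) (y(U, b) = 3 + ((b + U)/(U + 3))/5 = 3 + ((U + b)/(3 + U))/5 = 3 + (U + b)/(5*(3 + U)))
n(I, z) = (45 + 16*I)/(5*(3 + I)) (n(I, z) = (45 + 0 + 16*I)/(5*(3 + I)) = (45 + 16*I)/(5*(3 + I)))
Q(k) = 47/15 + k (Q(k) = (45 + 16*6)/(5*(3 + 6)) + k = (1/5)*(45 + 96)/9 + k = (1/5)*(1/9)*141 + k = 47/15 + k)
sqrt(85319 + R(100, -349))*Q(0) = sqrt(85319 + 206)*(47/15 + 0) = sqrt(85525)*(47/15) = (5*sqrt(3421))*(47/15) = 47*sqrt(3421)/3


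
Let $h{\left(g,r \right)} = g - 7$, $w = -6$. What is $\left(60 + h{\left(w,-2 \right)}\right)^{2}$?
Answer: $2209$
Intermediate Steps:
$h{\left(g,r \right)} = -7 + g$
$\left(60 + h{\left(w,-2 \right)}\right)^{2} = \left(60 - 13\right)^{2} = 47^{2} = 2209$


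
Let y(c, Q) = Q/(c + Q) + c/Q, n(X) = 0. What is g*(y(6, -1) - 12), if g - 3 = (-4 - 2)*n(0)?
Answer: -273/5 ≈ -54.600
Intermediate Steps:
g = 3 (g = 3 + (-4 - 2)*0 = 3 - 6*0 = 3 + 0 = 3)
y(c, Q) = Q/(Q + c) + c/Q
g*(y(6, -1) - 12) = 3*(((-1)² + 6² - 1*6)/((-1)*(-1 + 6)) - 12) = 3*(-1*(1 + 36 - 6)/5 - 12) = 3*(-1*⅕*31 - 12) = 3*(-31/5 - 12) = 3*(-91/5) = -273/5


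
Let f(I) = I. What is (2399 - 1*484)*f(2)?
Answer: 3830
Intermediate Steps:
(2399 - 1*484)*f(2) = (2399 - 1*484)*2 = (2399 - 484)*2 = 1915*2 = 3830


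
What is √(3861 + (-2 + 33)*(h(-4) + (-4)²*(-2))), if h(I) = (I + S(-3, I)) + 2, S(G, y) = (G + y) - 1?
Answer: √2559 ≈ 50.587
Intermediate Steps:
S(G, y) = -1 + G + y
h(I) = -2 + 2*I (h(I) = (I + (-1 - 3 + I)) + 2 = (I + (-4 + I)) + 2 = (-4 + 2*I) + 2 = -2 + 2*I)
√(3861 + (-2 + 33)*(h(-4) + (-4)²*(-2))) = √(3861 + (-2 + 33)*((-2 + 2*(-4)) + (-4)²*(-2))) = √(3861 + 31*((-2 - 8) + 16*(-2))) = √(3861 + 31*(-10 - 32)) = √(3861 + 31*(-42)) = √(3861 - 1302) = √2559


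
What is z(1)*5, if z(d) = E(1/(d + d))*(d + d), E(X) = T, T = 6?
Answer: 60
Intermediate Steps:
E(X) = 6
z(d) = 12*d (z(d) = 6*(d + d) = 6*(2*d) = 12*d)
z(1)*5 = (12*1)*5 = 12*5 = 60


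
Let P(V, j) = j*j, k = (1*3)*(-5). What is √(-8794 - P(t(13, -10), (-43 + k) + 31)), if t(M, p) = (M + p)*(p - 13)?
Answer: I*√9523 ≈ 97.586*I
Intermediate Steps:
k = -15 (k = 3*(-5) = -15)
t(M, p) = (-13 + p)*(M + p) (t(M, p) = (M + p)*(-13 + p) = (-13 + p)*(M + p))
P(V, j) = j²
√(-8794 - P(t(13, -10), (-43 + k) + 31)) = √(-8794 - ((-43 - 15) + 31)²) = √(-8794 - (-58 + 31)²) = √(-8794 - 1*(-27)²) = √(-8794 - 1*729) = √(-8794 - 729) = √(-9523) = I*√9523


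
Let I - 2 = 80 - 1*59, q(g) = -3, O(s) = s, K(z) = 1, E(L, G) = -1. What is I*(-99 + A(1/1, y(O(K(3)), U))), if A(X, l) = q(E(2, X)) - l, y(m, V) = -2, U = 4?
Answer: -2300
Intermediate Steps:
A(X, l) = -3 - l
I = 23 (I = 2 + (80 - 1*59) = 2 + (80 - 59) = 2 + 21 = 23)
I*(-99 + A(1/1, y(O(K(3)), U))) = 23*(-99 + (-3 - 1*(-2))) = 23*(-99 + (-3 + 2)) = 23*(-99 - 1) = 23*(-100) = -2300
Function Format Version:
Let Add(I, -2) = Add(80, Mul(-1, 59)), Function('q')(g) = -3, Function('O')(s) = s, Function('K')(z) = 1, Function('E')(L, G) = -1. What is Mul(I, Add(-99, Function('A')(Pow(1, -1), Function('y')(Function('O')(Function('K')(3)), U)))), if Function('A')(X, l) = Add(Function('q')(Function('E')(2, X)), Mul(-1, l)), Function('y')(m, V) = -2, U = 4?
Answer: -2300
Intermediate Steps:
Function('A')(X, l) = Add(-3, Mul(-1, l))
I = 23 (I = Add(2, Add(80, Mul(-1, 59))) = Add(2, Add(80, -59)) = Add(2, 21) = 23)
Mul(I, Add(-99, Function('A')(Pow(1, -1), Function('y')(Function('O')(Function('K')(3)), U)))) = Mul(23, Add(-99, Add(-3, Mul(-1, -2)))) = Mul(23, Add(-99, Add(-3, 2))) = Mul(23, Add(-99, -1)) = Mul(23, -100) = -2300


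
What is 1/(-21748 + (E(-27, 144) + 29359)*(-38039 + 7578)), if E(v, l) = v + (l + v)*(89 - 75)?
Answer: -1/943398918 ≈ -1.0600e-9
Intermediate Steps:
E(v, l) = 14*l + 15*v (E(v, l) = v + (l + v)*14 = v + (14*l + 14*v) = 14*l + 15*v)
1/(-21748 + (E(-27, 144) + 29359)*(-38039 + 7578)) = 1/(-21748 + ((14*144 + 15*(-27)) + 29359)*(-38039 + 7578)) = 1/(-21748 + ((2016 - 405) + 29359)*(-30461)) = 1/(-21748 + (1611 + 29359)*(-30461)) = 1/(-21748 + 30970*(-30461)) = 1/(-21748 - 943377170) = 1/(-943398918) = -1/943398918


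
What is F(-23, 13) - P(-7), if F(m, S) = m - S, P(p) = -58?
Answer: 22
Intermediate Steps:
F(-23, 13) - P(-7) = (-23 - 1*13) - 1*(-58) = (-23 - 13) + 58 = -36 + 58 = 22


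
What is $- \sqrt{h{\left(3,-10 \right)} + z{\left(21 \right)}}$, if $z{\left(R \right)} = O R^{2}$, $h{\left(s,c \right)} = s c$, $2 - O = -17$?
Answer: $- 11 \sqrt{69} \approx -91.373$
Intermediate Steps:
$O = 19$ ($O = 2 - -17 = 2 + 17 = 19$)
$h{\left(s,c \right)} = c s$
$z{\left(R \right)} = 19 R^{2}$
$- \sqrt{h{\left(3,-10 \right)} + z{\left(21 \right)}} = - \sqrt{\left(-10\right) 3 + 19 \cdot 21^{2}} = - \sqrt{-30 + 19 \cdot 441} = - \sqrt{-30 + 8379} = - \sqrt{8349} = - 11 \sqrt{69}$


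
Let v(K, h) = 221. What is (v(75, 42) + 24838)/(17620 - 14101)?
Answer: 8353/1173 ≈ 7.1211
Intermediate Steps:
(v(75, 42) + 24838)/(17620 - 14101) = (221 + 24838)/(17620 - 14101) = 25059/3519 = 25059*(1/3519) = 8353/1173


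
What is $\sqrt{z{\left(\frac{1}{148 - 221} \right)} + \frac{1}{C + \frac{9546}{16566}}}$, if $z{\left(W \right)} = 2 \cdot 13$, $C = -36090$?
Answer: $\frac{3 \sqrt{28682901692798343}}{99642899} \approx 5.099$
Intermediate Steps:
$z{\left(W \right)} = 26$
$\sqrt{z{\left(\frac{1}{148 - 221} \right)} + \frac{1}{C + \frac{9546}{16566}}} = \sqrt{26 + \frac{1}{-36090 + \frac{9546}{16566}}} = \sqrt{26 + \frac{1}{-36090 + 9546 \cdot \frac{1}{16566}}} = \sqrt{26 + \frac{1}{-36090 + \frac{1591}{2761}}} = \sqrt{26 + \frac{1}{- \frac{99642899}{2761}}} = \sqrt{26 - \frac{2761}{99642899}} = \sqrt{\frac{2590712613}{99642899}} = \frac{3 \sqrt{28682901692798343}}{99642899}$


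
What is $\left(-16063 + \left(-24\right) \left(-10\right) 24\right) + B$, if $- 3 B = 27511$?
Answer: $- \frac{58420}{3} \approx -19473.0$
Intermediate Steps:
$B = - \frac{27511}{3}$ ($B = \left(- \frac{1}{3}\right) 27511 = - \frac{27511}{3} \approx -9170.3$)
$\left(-16063 + \left(-24\right) \left(-10\right) 24\right) + B = \left(-16063 + \left(-24\right) \left(-10\right) 24\right) - \frac{27511}{3} = \left(-16063 + 240 \cdot 24\right) - \frac{27511}{3} = \left(-16063 + 5760\right) - \frac{27511}{3} = -10303 - \frac{27511}{3} = - \frac{58420}{3}$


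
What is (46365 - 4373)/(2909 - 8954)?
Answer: -41992/6045 ≈ -6.9466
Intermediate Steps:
(46365 - 4373)/(2909 - 8954) = 41992/(-6045) = 41992*(-1/6045) = -41992/6045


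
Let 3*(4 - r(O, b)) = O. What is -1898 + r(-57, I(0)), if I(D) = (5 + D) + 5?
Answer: -1875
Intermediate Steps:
I(D) = 10 + D
r(O, b) = 4 - O/3
-1898 + r(-57, I(0)) = -1898 + (4 - 1/3*(-57)) = -1898 + (4 + 19) = -1898 + 23 = -1875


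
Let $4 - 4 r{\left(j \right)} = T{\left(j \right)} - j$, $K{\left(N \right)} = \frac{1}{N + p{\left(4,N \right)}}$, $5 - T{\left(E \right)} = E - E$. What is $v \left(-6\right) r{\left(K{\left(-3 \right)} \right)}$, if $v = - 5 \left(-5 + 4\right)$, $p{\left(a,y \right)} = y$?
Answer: $\frac{35}{4} \approx 8.75$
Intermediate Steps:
$T{\left(E \right)} = 5$ ($T{\left(E \right)} = 5 - \left(E - E\right) = 5 - 0 = 5 + 0 = 5$)
$v = 5$ ($v = \left(-5\right) \left(-1\right) = 5$)
$K{\left(N \right)} = \frac{1}{2 N}$ ($K{\left(N \right)} = \frac{1}{N + N} = \frac{1}{2 N}$)
$r{\left(j \right)} = - \frac{1}{4} + \frac{j}{4}$ ($r{\left(j \right)} = 1 - \frac{5 - j}{4} = 1 + \left(- \frac{5}{4} + \frac{j}{4}\right) = - \frac{1}{4} + \frac{j}{4}$)
$v \left(-6\right) r{\left(K{\left(-3 \right)} \right)} = 5 \left(-6\right) \left(- \frac{1}{4} + \frac{\frac{1}{2} \frac{1}{-3}}{4}\right) = - 30 \left(- \frac{1}{4} + \frac{\frac{1}{2} \left(- \frac{1}{3}\right)}{4}\right) = - 30 \left(- \frac{1}{4} + \frac{1}{4} \left(- \frac{1}{6}\right)\right) = - 30 \left(- \frac{1}{4} - \frac{1}{24}\right) = \left(-30\right) \left(- \frac{7}{24}\right) = \frac{35}{4}$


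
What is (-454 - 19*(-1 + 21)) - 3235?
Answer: -4069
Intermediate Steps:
(-454 - 19*(-1 + 21)) - 3235 = (-454 - 19*20) - 3235 = (-454 - 380) - 3235 = -834 - 3235 = -4069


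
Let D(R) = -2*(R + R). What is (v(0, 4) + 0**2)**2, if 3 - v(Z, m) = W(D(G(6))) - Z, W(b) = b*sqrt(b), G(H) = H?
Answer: -13815 + 288*I*sqrt(6) ≈ -13815.0 + 705.45*I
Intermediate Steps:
D(R) = -4*R
W(b) = b**(3/2)
v(Z, m) = 3 + Z + 48*I*sqrt(6) (v(Z, m) = 3 - ((-4*6)**(3/2) - Z) = 3 - ((-24)**(3/2) - Z) = 3 - (-48*I*sqrt(6) - Z) = 3 - (-Z - 48*I*sqrt(6)) = 3 + (Z + 48*I*sqrt(6)) = 3 + Z + 48*I*sqrt(6))
(v(0, 4) + 0**2)**2 = ((3 + 0 + 48*I*sqrt(6)) + 0**2)**2 = ((3 + 48*I*sqrt(6)) + 0)**2 = (3 + 48*I*sqrt(6))**2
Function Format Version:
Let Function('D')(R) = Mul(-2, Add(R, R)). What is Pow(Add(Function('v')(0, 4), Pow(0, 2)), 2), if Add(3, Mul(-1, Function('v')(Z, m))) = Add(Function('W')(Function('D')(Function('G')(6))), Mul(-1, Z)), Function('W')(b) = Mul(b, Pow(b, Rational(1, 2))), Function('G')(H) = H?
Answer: Add(-13815, Mul(288, I, Pow(6, Rational(1, 2)))) ≈ Add(-13815., Mul(705.45, I))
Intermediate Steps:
Function('D')(R) = Mul(-4, R) (Function('D')(R) = Mul(-2, Mul(2, R)) = Mul(-4, R))
Function('W')(b) = Pow(b, Rational(3, 2))
Function('v')(Z, m) = Add(3, Z, Mul(48, I, Pow(6, Rational(1, 2)))) (Function('v')(Z, m) = Add(3, Mul(-1, Add(Pow(Mul(-4, 6), Rational(3, 2)), Mul(-1, Z)))) = Add(3, Mul(-1, Add(Pow(-24, Rational(3, 2)), Mul(-1, Z)))) = Add(3, Mul(-1, Add(Mul(-48, I, Pow(6, Rational(1, 2))), Mul(-1, Z)))) = Add(3, Mul(-1, Add(Mul(-1, Z), Mul(-48, I, Pow(6, Rational(1, 2)))))) = Add(3, Add(Z, Mul(48, I, Pow(6, Rational(1, 2))))) = Add(3, Z, Mul(48, I, Pow(6, Rational(1, 2)))))
Pow(Add(Function('v')(0, 4), Pow(0, 2)), 2) = Pow(Add(Add(3, 0, Mul(48, I, Pow(6, Rational(1, 2)))), Pow(0, 2)), 2) = Pow(Add(Add(3, Mul(48, I, Pow(6, Rational(1, 2)))), 0), 2) = Pow(Add(3, Mul(48, I, Pow(6, Rational(1, 2)))), 2)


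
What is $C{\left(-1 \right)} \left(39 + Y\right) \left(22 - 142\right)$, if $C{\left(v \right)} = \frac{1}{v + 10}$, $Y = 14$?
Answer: $- \frac{2120}{3} \approx -706.67$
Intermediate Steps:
$C{\left(v \right)} = \frac{1}{10 + v}$
$C{\left(-1 \right)} \left(39 + Y\right) \left(22 - 142\right) = \frac{\left(39 + 14\right) \left(22 - 142\right)}{10 - 1} = \frac{53 \left(-120\right)}{9} = \frac{1}{9} \left(-6360\right) = - \frac{2120}{3}$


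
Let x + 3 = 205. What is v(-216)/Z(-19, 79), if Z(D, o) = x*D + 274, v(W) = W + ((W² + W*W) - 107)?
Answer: -92989/3564 ≈ -26.091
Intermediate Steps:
x = 202 (x = -3 + 205 = 202)
v(W) = -107 + W + 2*W² (v(W) = W + ((W² + W²) - 107) = W + (2*W² - 107) = W + (-107 + 2*W²) = -107 + W + 2*W²)
Z(D, o) = 274 + 202*D (Z(D, o) = 202*D + 274 = 274 + 202*D)
v(-216)/Z(-19, 79) = (-107 - 216 + 2*(-216)²)/(274 + 202*(-19)) = (-107 - 216 + 2*46656)/(274 - 3838) = (-107 - 216 + 93312)/(-3564) = 92989*(-1/3564) = -92989/3564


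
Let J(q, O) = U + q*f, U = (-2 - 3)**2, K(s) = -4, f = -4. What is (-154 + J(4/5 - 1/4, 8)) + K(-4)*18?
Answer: -1016/5 ≈ -203.20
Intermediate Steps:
U = 25 (U = (-5)**2 = 25)
J(q, O) = 25 - 4*q (J(q, O) = 25 + q*(-4) = 25 - 4*q)
(-154 + J(4/5 - 1/4, 8)) + K(-4)*18 = (-154 + (25 - 4*(4/5 - 1/4))) - 4*18 = (-154 + (25 - 4*(4*(1/5) - 1*1/4))) - 72 = (-154 + (25 - 4*(4/5 - 1/4))) - 72 = (-154 + (25 - 4*11/20)) - 72 = (-154 + (25 - 11/5)) - 72 = (-154 + 114/5) - 72 = -656/5 - 72 = -1016/5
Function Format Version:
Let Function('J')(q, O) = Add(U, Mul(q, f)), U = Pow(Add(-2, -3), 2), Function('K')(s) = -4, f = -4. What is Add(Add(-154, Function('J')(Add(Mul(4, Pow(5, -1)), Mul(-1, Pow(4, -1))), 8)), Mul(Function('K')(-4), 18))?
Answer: Rational(-1016, 5) ≈ -203.20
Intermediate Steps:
U = 25 (U = Pow(-5, 2) = 25)
Function('J')(q, O) = Add(25, Mul(-4, q)) (Function('J')(q, O) = Add(25, Mul(q, -4)) = Add(25, Mul(-4, q)))
Add(Add(-154, Function('J')(Add(Mul(4, Pow(5, -1)), Mul(-1, Pow(4, -1))), 8)), Mul(Function('K')(-4), 18)) = Add(Add(-154, Add(25, Mul(-4, Add(Mul(4, Pow(5, -1)), Mul(-1, Pow(4, -1)))))), Mul(-4, 18)) = Add(Add(-154, Add(25, Mul(-4, Add(Mul(4, Rational(1, 5)), Mul(-1, Rational(1, 4)))))), -72) = Add(Add(-154, Add(25, Mul(-4, Add(Rational(4, 5), Rational(-1, 4))))), -72) = Add(Add(-154, Add(25, Mul(-4, Rational(11, 20)))), -72) = Add(Add(-154, Add(25, Rational(-11, 5))), -72) = Add(Add(-154, Rational(114, 5)), -72) = Add(Rational(-656, 5), -72) = Rational(-1016, 5)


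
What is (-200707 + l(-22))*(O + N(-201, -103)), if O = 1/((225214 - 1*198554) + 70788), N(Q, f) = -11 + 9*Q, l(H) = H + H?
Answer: 35604265674609/97448 ≈ 3.6537e+8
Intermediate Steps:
l(H) = 2*H
O = 1/97448 (O = 1/((225214 - 198554) + 70788) = 1/(26660 + 70788) = 1/97448 ≈ 1.0262e-5)
(-200707 + l(-22))*(O + N(-201, -103)) = (-200707 + 2*(-22))*(1/97448 + (-11 + 9*(-201))) = (-200707 - 44)*(1/97448 + (-11 - 1809)) = -200751*(1/97448 - 1820) = -200751*(-177355359/97448) = 35604265674609/97448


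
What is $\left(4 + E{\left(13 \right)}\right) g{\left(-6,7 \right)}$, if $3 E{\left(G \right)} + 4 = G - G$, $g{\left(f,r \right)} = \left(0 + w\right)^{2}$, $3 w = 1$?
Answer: $\frac{8}{27} \approx 0.2963$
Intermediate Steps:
$w = \frac{1}{3}$ ($w = \frac{1}{3} \cdot 1 = \frac{1}{3} \approx 0.33333$)
$g{\left(f,r \right)} = \frac{1}{9}$ ($g{\left(f,r \right)} = \left(0 + \frac{1}{3}\right)^{2} = \left(\frac{1}{3}\right)^{2} = \frac{1}{9}$)
$E{\left(G \right)} = - \frac{4}{3}$ ($E{\left(G \right)} = - \frac{4}{3} + \frac{G - G}{3} = - \frac{4}{3} + \frac{1}{3} \cdot 0 = - \frac{4}{3} + 0 = - \frac{4}{3}$)
$\left(4 + E{\left(13 \right)}\right) g{\left(-6,7 \right)} = \left(4 - \frac{4}{3}\right) \frac{1}{9} = \frac{8}{3} \cdot \frac{1}{9} = \frac{8}{27}$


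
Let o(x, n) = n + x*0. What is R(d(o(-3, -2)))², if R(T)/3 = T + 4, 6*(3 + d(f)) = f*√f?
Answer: (3 - I*√2)² ≈ 7.0 - 8.4853*I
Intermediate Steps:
o(x, n) = n (o(x, n) = n + 0 = n)
d(f) = -3 + f^(3/2)/6 (d(f) = -3 + (f*√f)/6 = -3 + f^(3/2)/6)
R(T) = 12 + 3*T (R(T) = 3*(T + 4) = 3*(4 + T) = 12 + 3*T)
R(d(o(-3, -2)))² = (12 + 3*(-3 + (-2)^(3/2)/6))² = (12 + 3*(-3 + (-2*I*√2)/6))² = (12 + 3*(-3 - I*√2/3))² = (12 + (-9 - I*√2))² = (3 - I*√2)²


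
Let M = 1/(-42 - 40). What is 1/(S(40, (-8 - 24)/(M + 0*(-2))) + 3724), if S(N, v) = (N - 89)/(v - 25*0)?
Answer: 2624/9771727 ≈ 0.00026853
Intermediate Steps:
M = -1/82 (M = 1/(-82) = -1/82 ≈ -0.012195)
S(N, v) = (-89 + N)/v (S(N, v) = (-89 + N)/(v + 0) = (-89 + N)/v)
1/(S(40, (-8 - 24)/(M + 0*(-2))) + 3724) = 1/((-89 + 40)/(((-8 - 24)/(-1/82 + 0*(-2)))) + 3724) = 1/(-49/(-32/(-1/82 + 0)) + 3724) = 1/(-49/(-32/(-1/82)) + 3724) = 1/(-49/(-32*(-82)) + 3724) = 1/(-49/2624 + 3724) = 1/(9771727/2624) = 2624/9771727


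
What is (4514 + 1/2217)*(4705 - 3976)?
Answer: 2431831977/739 ≈ 3.2907e+6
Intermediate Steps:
(4514 + 1/2217)*(4705 - 3976) = (4514 + 1/2217)*729 = (10007539/2217)*729 = 2431831977/739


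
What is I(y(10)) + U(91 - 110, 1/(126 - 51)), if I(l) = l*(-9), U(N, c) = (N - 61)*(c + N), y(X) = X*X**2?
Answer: -112216/15 ≈ -7481.1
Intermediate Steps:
y(X) = X**3
U(N, c) = (-61 + N)*(N + c)
I(l) = -9*l
I(y(10)) + U(91 - 110, 1/(126 - 51)) = -9*10**3 + ((91 - 110)**2 - 61*(91 - 110) - 61/(126 - 51) + (91 - 110)/(126 - 51)) = -9*1000 + ((-19)**2 - 61*(-19) - 61/75 - 19/75) = -9000 + (361 + 1159 - 61*1/75 - 19*1/75) = -9000 + (361 + 1159 - 61/75 - 19/75) = -9000 + 22784/15 = -112216/15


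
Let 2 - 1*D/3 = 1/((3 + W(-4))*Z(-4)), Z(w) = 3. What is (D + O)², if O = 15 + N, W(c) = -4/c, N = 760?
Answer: 9753129/16 ≈ 6.0957e+5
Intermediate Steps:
O = 775 (O = 15 + 760 = 775)
D = 23/4 (D = 6 - 3*1/(3*(3 - 4/(-4))) = 6 - 3*1/(3*(3 - 4*(-¼))) = 6 - 3*1/(3*(3 + 1)) = 6 - 3/(4*3) = 6 - 3/12 = 6 - 3*1/12 = 6 - ¼ = 23/4 ≈ 5.7500)
(D + O)² = (23/4 + 775)² = (3123/4)² = 9753129/16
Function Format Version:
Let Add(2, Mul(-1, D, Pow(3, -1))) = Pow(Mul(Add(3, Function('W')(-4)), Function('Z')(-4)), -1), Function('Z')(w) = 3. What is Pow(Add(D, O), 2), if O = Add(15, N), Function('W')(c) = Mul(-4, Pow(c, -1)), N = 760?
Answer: Rational(9753129, 16) ≈ 6.0957e+5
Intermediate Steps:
O = 775 (O = Add(15, 760) = 775)
D = Rational(23, 4) (D = Add(6, Mul(-3, Pow(Mul(Add(3, Mul(-4, Pow(-4, -1))), 3), -1))) = Add(6, Mul(-3, Pow(Mul(Add(3, Mul(-4, Rational(-1, 4))), 3), -1))) = Add(6, Mul(-3, Pow(Mul(Add(3, 1), 3), -1))) = Add(6, Mul(-3, Pow(Mul(4, 3), -1))) = Add(6, Mul(-3, Pow(12, -1))) = Add(6, Mul(-3, Rational(1, 12))) = Add(6, Rational(-1, 4)) = Rational(23, 4) ≈ 5.7500)
Pow(Add(D, O), 2) = Pow(Add(Rational(23, 4), 775), 2) = Pow(Rational(3123, 4), 2) = Rational(9753129, 16)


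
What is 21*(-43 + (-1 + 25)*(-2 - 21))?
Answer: -12495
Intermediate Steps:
21*(-43 + (-1 + 25)*(-2 - 21)) = 21*(-43 + 24*(-23)) = 21*(-43 - 552) = 21*(-595) = -12495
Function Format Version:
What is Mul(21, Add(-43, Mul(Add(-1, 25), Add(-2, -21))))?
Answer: -12495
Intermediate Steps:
Mul(21, Add(-43, Mul(Add(-1, 25), Add(-2, -21)))) = Mul(21, Add(-43, Mul(24, -23))) = Mul(21, Add(-43, -552)) = Mul(21, -595) = -12495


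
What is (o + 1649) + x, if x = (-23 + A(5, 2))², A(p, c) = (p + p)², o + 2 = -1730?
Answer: 5846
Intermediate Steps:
o = -1732 (o = -2 - 1730 = -1732)
A(p, c) = 4*p² (A(p, c) = (2*p)² = 4*p²)
x = 5929 (x = (-23 + 4*5²)² = (-23 + 4*25)² = (-23 + 100)² = 77² = 5929)
(o + 1649) + x = (-1732 + 1649) + 5929 = -83 + 5929 = 5846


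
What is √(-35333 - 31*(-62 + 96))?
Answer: 3*I*√4043 ≈ 190.75*I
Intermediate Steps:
√(-35333 - 31*(-62 + 96)) = √(-35333 - 31*34) = √(-35333 - 1054) = √(-36387) = 3*I*√4043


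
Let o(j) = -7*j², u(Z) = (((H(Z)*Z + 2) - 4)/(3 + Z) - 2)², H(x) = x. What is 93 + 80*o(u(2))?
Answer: -447127/125 ≈ -3577.0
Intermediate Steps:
u(Z) = (-2 + (-2 + Z²)/(3 + Z))² (u(Z) = (((Z*Z + 2) - 4)/(3 + Z) - 2)² = (((Z² + 2) - 4)/(3 + Z) - 2)² = (((2 + Z²) - 4)/(3 + Z) - 2)² = ((-2 + Z²)/(3 + Z) - 2)² = (-2 + (-2 + Z²)/(3 + Z))²)
93 + 80*o(u(2)) = 93 + 80*(-7*(8 - 1*2² + 2*2)⁴/(3 + 2)⁴) = 93 + 80*(-7*(8 - 1*4 + 4)⁴/625) = 93 + 80*(-7*(8 - 4 + 4)⁴/625) = 93 + 80*(-7*((1/25)*8²)²) = 93 + 80*(-7*((1/25)*64)²) = 93 + 80*(-7*(64/25)²) = 93 + 80*(-7*4096/625) = 93 + 80*(-28672/625) = 93 - 458752/125 = -447127/125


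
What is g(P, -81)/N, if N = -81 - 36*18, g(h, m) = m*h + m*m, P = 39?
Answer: -14/3 ≈ -4.6667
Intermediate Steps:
g(h, m) = m**2 + h*m (g(h, m) = h*m + m**2 = m**2 + h*m)
N = -729 (N = -81 - 648 = -729)
g(P, -81)/N = -81*(39 - 81)/(-729) = -81*(-42)*(-1/729) = 3402*(-1/729) = -14/3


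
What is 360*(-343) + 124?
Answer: -123356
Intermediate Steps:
360*(-343) + 124 = -123480 + 124 = -123356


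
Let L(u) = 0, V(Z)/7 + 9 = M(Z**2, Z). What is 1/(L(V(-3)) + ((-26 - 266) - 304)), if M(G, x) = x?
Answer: -1/596 ≈ -0.0016779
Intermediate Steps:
V(Z) = -63 + 7*Z
1/(L(V(-3)) + ((-26 - 266) - 304)) = 1/(0 + ((-26 - 266) - 304)) = 1/(0 + (-292 - 304)) = 1/(0 - 596) = 1/(-596) = -1/596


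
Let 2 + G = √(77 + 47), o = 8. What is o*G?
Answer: -16 + 16*√31 ≈ 73.084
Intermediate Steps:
G = -2 + 2*√31 (G = -2 + √(77 + 47) = -2 + √124 = -2 + 2*√31 ≈ 9.1355)
o*G = 8*(-2 + 2*√31) = -16 + 16*√31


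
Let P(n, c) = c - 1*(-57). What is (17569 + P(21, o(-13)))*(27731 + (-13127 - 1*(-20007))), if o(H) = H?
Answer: 609603543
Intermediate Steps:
P(n, c) = 57 + c (P(n, c) = c + 57 = 57 + c)
(17569 + P(21, o(-13)))*(27731 + (-13127 - 1*(-20007))) = (17569 + (57 - 13))*(27731 + (-13127 - 1*(-20007))) = (17569 + 44)*(27731 + (-13127 + 20007)) = 17613*(27731 + 6880) = 17613*34611 = 609603543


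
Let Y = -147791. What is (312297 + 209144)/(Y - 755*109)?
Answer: -521441/230086 ≈ -2.2663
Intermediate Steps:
(312297 + 209144)/(Y - 755*109) = (312297 + 209144)/(-147791 - 755*109) = 521441/(-147791 - 82295) = 521441/(-230086) = 521441*(-1/230086) = -521441/230086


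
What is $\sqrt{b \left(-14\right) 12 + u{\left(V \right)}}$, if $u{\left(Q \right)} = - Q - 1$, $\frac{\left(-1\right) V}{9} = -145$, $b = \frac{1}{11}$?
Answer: $\frac{13 i \sqrt{946}}{11} \approx 36.349 i$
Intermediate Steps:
$b = \frac{1}{11} \approx 0.090909$
$V = 1305$ ($V = \left(-9\right) \left(-145\right) = 1305$)
$u{\left(Q \right)} = -1 - Q$
$\sqrt{b \left(-14\right) 12 + u{\left(V \right)}} = \sqrt{\frac{1}{11} \left(-14\right) 12 - 1306} = \sqrt{\left(- \frac{14}{11}\right) 12 - 1306} = \sqrt{- \frac{168}{11} - 1306} = \sqrt{- \frac{14534}{11}} = \frac{13 i \sqrt{946}}{11}$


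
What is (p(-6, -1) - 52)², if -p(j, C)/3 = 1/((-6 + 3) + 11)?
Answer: 175561/64 ≈ 2743.1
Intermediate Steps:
p(j, C) = -3/8 (p(j, C) = -3/((-6 + 3) + 11) = -3/(-3 + 11) = -3/8)
(p(-6, -1) - 52)² = (-3/8 - 52)² = (-419/8)² = 175561/64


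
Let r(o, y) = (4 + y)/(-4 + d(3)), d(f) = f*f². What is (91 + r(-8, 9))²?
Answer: 4435236/529 ≈ 8384.2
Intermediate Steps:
d(f) = f³
r(o, y) = 4/23 + y/23 (r(o, y) = (4 + y)/(-4 + 3³) = (4 + y)/(-4 + 27) = (4 + y)/23 = (4 + y)*(1/23) = 4/23 + y/23)
(91 + r(-8, 9))² = (91 + (4/23 + (1/23)*9))² = (91 + (4/23 + 9/23))² = (91 + 13/23)² = (2106/23)² = 4435236/529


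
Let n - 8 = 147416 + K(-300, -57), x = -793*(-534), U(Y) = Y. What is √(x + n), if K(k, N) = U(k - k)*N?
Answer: √570886 ≈ 755.57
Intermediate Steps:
K(k, N) = 0 (K(k, N) = (k - k)*N = 0*N = 0)
x = 423462
n = 147424 (n = 8 + (147416 + 0) = 8 + 147416 = 147424)
√(x + n) = √(423462 + 147424) = √570886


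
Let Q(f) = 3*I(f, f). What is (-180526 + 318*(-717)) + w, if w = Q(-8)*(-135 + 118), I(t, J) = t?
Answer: -408124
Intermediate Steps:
Q(f) = 3*f
w = 408 (w = (3*(-8))*(-135 + 118) = -24*(-17) = 408)
(-180526 + 318*(-717)) + w = (-180526 + 318*(-717)) + 408 = (-180526 - 228006) + 408 = -408532 + 408 = -408124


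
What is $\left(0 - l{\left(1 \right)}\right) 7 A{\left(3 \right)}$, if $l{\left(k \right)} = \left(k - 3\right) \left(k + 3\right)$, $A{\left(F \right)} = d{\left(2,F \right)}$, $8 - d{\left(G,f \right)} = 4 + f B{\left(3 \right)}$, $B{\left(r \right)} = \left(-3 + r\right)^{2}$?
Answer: $224$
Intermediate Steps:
$d{\left(G,f \right)} = 4$ ($d{\left(G,f \right)} = 8 - \left(4 + f \left(-3 + 3\right)^{2}\right) = 8 - \left(4 + f 0^{2}\right) = 8 - \left(4 + f 0\right) = 8 - \left(4 + 0\right) = 8 - 4 = 4$)
$A{\left(F \right)} = 4$
$l{\left(k \right)} = \left(-3 + k\right) \left(3 + k\right)$
$\left(0 - l{\left(1 \right)}\right) 7 A{\left(3 \right)} = \left(0 - \left(-9 + 1^{2}\right)\right) 7 \cdot 4 = \left(0 - \left(-9 + 1\right)\right) 7 \cdot 4 = \left(0 - -8\right) 7 \cdot 4 = \left(0 + 8\right) 7 \cdot 4 = 8 \cdot 7 \cdot 4 = 56 \cdot 4 = 224$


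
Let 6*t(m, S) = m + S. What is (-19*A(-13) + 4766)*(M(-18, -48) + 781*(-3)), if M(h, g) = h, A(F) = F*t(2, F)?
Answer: -20366773/2 ≈ -1.0183e+7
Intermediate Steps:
t(m, S) = S/6 + m/6 (t(m, S) = (m + S)/6 = (S + m)/6 = S/6 + m/6)
A(F) = F*(⅓ + F/6) (A(F) = F*(F/6 + (⅙)*2) = F*(F/6 + ⅓) = F*(⅓ + F/6))
(-19*A(-13) + 4766)*(M(-18, -48) + 781*(-3)) = (-19*(-13)*(2 - 13)/6 + 4766)*(-18 + 781*(-3)) = (-19*(-13)*(-11)/6 + 4766)*(-18 - 2343) = (-19*143/6 + 4766)*(-2361) = (-2717/6 + 4766)*(-2361) = (25879/6)*(-2361) = -20366773/2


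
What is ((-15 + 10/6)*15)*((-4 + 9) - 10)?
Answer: 1000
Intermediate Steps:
((-15 + 10/6)*15)*((-4 + 9) - 10) = ((-15 + 10*(⅙))*15)*(5 - 10) = ((-15 + 5/3)*15)*(-5) = -40/3*15*(-5) = -200*(-5) = 1000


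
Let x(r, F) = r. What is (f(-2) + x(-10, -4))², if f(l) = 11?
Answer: 1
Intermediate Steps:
(f(-2) + x(-10, -4))² = (11 - 10)² = 1² = 1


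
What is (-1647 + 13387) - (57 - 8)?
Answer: 11691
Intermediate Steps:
(-1647 + 13387) - (57 - 8) = 11740 - 1*49 = 11740 - 49 = 11691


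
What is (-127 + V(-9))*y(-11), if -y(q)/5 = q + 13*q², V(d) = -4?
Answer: 1023110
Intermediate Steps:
y(q) = -65*q² - 5*q (y(q) = -5*(q + 13*q²) = -65*q² - 5*q)
(-127 + V(-9))*y(-11) = (-127 - 4)*(-5*(-11)*(1 + 13*(-11))) = -(-655)*(-11)*(1 - 143) = -(-655)*(-11)*(-142) = -131*(-7810) = 1023110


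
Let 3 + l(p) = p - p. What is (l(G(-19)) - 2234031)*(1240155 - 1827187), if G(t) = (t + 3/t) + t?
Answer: 1311449447088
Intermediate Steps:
G(t) = 2*t + 3/t
l(p) = -3 (l(p) = -3 + (p - p) = -3 + 0 = -3)
(l(G(-19)) - 2234031)*(1240155 - 1827187) = (-3 - 2234031)*(1240155 - 1827187) = -2234034*(-587032) = 1311449447088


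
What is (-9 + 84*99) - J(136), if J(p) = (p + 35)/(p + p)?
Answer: 2259333/272 ≈ 8306.4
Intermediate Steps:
J(p) = (35 + p)/(2*p) (J(p) = (35 + p)/((2*p)) = (35 + p)*(1/(2*p)) = (35 + p)/(2*p))
(-9 + 84*99) - J(136) = (-9 + 84*99) - (35 + 136)/(2*136) = (-9 + 8316) - 171/(2*136) = 8307 - 1*171/272 = 8307 - 171/272 = 2259333/272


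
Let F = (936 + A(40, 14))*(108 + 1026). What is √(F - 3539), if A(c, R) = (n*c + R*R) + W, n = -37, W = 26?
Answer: 11*I*√3047 ≈ 607.2*I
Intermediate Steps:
A(c, R) = 26 + R² - 37*c (A(c, R) = (-37*c + R*R) + 26 = (-37*c + R²) + 26 = (R² - 37*c) + 26 = 26 + R² - 37*c)
F = -365148 (F = (936 + (26 + 14² - 37*40))*(108 + 1026) = (936 + (26 + 196 - 1480))*1134 = (936 - 1258)*1134 = -322*1134 = -365148)
√(F - 3539) = √(-365148 - 3539) = √(-368687) = 11*I*√3047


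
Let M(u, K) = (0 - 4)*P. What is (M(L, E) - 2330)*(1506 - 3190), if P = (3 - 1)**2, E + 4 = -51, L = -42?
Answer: 3950664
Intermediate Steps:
E = -55 (E = -4 - 51 = -55)
P = 4 (P = 2**2 = 4)
M(u, K) = -16 (M(u, K) = (0 - 4)*4 = -4*4 = -16)
(M(L, E) - 2330)*(1506 - 3190) = (-16 - 2330)*(1506 - 3190) = -2346*(-1684) = 3950664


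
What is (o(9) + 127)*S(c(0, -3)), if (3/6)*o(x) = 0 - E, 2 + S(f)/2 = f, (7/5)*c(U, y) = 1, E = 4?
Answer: -306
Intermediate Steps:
c(U, y) = 5/7 (c(U, y) = (5/7)*1 = 5/7)
S(f) = -4 + 2*f
o(x) = -8 (o(x) = 2*(0 - 1*4) = 2*(0 - 4) = 2*(-4) = -8)
(o(9) + 127)*S(c(0, -3)) = (-8 + 127)*(-4 + 2*(5/7)) = 119*(-4 + 10/7) = 119*(-18/7) = -306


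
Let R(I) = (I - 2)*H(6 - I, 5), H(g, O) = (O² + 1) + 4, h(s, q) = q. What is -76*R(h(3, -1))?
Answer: 6840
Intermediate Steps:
H(g, O) = 5 + O² (H(g, O) = (1 + O²) + 4 = 5 + O²)
R(I) = -60 + 30*I (R(I) = (I - 2)*(5 + 5²) = (-2 + I)*(5 + 25) = (-2 + I)*30 = -60 + 30*I)
-76*R(h(3, -1)) = -76*(-60 + 30*(-1)) = -76*(-60 - 30) = -76*(-90) = 6840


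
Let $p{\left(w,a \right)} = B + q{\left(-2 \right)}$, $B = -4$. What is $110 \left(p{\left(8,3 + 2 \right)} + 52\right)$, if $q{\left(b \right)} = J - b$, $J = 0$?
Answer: $5500$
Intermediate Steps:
$q{\left(b \right)} = - b$ ($q{\left(b \right)} = 0 - b = - b$)
$p{\left(w,a \right)} = -2$ ($p{\left(w,a \right)} = -4 - -2 = -4 + 2 = -2$)
$110 \left(p{\left(8,3 + 2 \right)} + 52\right) = 110 \left(-2 + 52\right) = 110 \cdot 50 = 5500$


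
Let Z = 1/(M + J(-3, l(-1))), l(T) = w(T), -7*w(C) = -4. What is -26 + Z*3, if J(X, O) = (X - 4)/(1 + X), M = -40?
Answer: -1904/73 ≈ -26.082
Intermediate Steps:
w(C) = 4/7 (w(C) = -⅐*(-4) = 4/7)
l(T) = 4/7
J(X, O) = (-4 + X)/(1 + X)
Z = -2/73 (Z = 1/(-40 + (-4 - 3)/(1 - 3)) = 1/(-40 - 7/(-2)) = 1/(-40 - ½*(-7)) = 1/(-40 + 7/2) = 1/(-73/2) = -2/73 ≈ -0.027397)
-26 + Z*3 = -26 - 2/73*3 = -26 - 6/73 = -1904/73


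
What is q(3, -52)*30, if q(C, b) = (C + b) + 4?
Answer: -1350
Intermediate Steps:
q(C, b) = 4 + C + b
q(3, -52)*30 = (4 + 3 - 52)*30 = -45*30 = -1350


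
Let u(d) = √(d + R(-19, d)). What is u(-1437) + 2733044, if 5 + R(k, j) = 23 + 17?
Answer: 2733044 + I*√1402 ≈ 2.733e+6 + 37.443*I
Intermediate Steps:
R(k, j) = 35 (R(k, j) = -5 + (23 + 17) = -5 + 40 = 35)
u(d) = √(35 + d) (u(d) = √(d + 35) = √(35 + d))
u(-1437) + 2733044 = √(35 - 1437) + 2733044 = √(-1402) + 2733044 = I*√1402 + 2733044 = 2733044 + I*√1402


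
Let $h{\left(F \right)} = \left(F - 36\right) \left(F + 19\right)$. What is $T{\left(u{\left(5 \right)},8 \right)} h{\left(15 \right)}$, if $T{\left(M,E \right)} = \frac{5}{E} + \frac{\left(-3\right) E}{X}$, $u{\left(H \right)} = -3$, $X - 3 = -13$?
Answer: $- \frac{43197}{20} \approx -2159.9$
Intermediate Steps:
$X = -10$ ($X = 3 - 13 = -10$)
$T{\left(M,E \right)} = \frac{5}{E} + \frac{3 E}{10}$ ($T{\left(M,E \right)} = \frac{5}{E} + \frac{\left(-3\right) E}{-10} = \frac{5}{E} + - 3 E \left(- \frac{1}{10}\right) = \frac{5}{E} + \frac{3 E}{10}$)
$h{\left(F \right)} = \left(-36 + F\right) \left(19 + F\right)$
$T{\left(u{\left(5 \right)},8 \right)} h{\left(15 \right)} = \left(\frac{5}{8} + \frac{3}{10} \cdot 8\right) \left(-684 + 15^{2} - 255\right) = \left(5 \cdot \frac{1}{8} + \frac{12}{5}\right) \left(-684 + 225 - 255\right) = \left(\frac{5}{8} + \frac{12}{5}\right) \left(-714\right) = \frac{121}{40} \left(-714\right) = - \frac{43197}{20}$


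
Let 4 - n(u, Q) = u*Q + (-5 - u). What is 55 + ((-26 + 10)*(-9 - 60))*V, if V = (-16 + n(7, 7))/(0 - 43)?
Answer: 56461/43 ≈ 1313.0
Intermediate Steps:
n(u, Q) = 9 + u - Q*u (n(u, Q) = 4 - (u*Q + (-5 - u)) = 4 - (Q*u + (-5 - u)) = 4 - (-5 - u + Q*u) = 4 + (5 + u - Q*u) = 9 + u - Q*u)
V = 49/43 (V = (-16 + (9 + 7 - 1*7*7))/(0 - 43) = (-16 + (9 + 7 - 49))/(-43) = (-16 - 33)*(-1/43) = -49*(-1/43) = 49/43 ≈ 1.1395)
55 + ((-26 + 10)*(-9 - 60))*V = 55 + ((-26 + 10)*(-9 - 60))*(49/43) = 55 - 16*(-69)*(49/43) = 55 + 1104*(49/43) = 55 + 54096/43 = 56461/43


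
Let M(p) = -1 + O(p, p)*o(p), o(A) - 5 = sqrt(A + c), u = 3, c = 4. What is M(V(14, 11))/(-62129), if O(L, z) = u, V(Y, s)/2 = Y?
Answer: -14/62129 - 12*sqrt(2)/62129 ≈ -0.00049849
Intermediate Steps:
V(Y, s) = 2*Y
O(L, z) = 3
o(A) = 5 + sqrt(4 + A) (o(A) = 5 + sqrt(A + 4) = 5 + sqrt(4 + A))
M(p) = 14 + 3*sqrt(4 + p) (M(p) = -1 + 3*(5 + sqrt(4 + p)) = -1 + (15 + 3*sqrt(4 + p)) = 14 + 3*sqrt(4 + p))
M(V(14, 11))/(-62129) = (14 + 3*sqrt(4 + 2*14))/(-62129) = (14 + 3*sqrt(4 + 28))*(-1/62129) = (14 + 3*sqrt(32))*(-1/62129) = (14 + 3*(4*sqrt(2)))*(-1/62129) = (14 + 12*sqrt(2))*(-1/62129) = -14/62129 - 12*sqrt(2)/62129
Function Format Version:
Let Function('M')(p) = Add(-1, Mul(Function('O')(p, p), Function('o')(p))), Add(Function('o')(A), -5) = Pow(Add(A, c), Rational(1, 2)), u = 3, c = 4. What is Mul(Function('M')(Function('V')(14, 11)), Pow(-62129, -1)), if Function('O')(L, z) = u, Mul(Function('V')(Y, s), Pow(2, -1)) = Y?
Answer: Add(Rational(-14, 62129), Mul(Rational(-12, 62129), Pow(2, Rational(1, 2)))) ≈ -0.00049849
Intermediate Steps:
Function('V')(Y, s) = Mul(2, Y)
Function('O')(L, z) = 3
Function('o')(A) = Add(5, Pow(Add(4, A), Rational(1, 2))) (Function('o')(A) = Add(5, Pow(Add(A, 4), Rational(1, 2))) = Add(5, Pow(Add(4, A), Rational(1, 2))))
Function('M')(p) = Add(14, Mul(3, Pow(Add(4, p), Rational(1, 2)))) (Function('M')(p) = Add(-1, Mul(3, Add(5, Pow(Add(4, p), Rational(1, 2))))) = Add(-1, Add(15, Mul(3, Pow(Add(4, p), Rational(1, 2))))) = Add(14, Mul(3, Pow(Add(4, p), Rational(1, 2)))))
Mul(Function('M')(Function('V')(14, 11)), Pow(-62129, -1)) = Mul(Add(14, Mul(3, Pow(Add(4, Mul(2, 14)), Rational(1, 2)))), Pow(-62129, -1)) = Mul(Add(14, Mul(3, Pow(Add(4, 28), Rational(1, 2)))), Rational(-1, 62129)) = Mul(Add(14, Mul(3, Pow(32, Rational(1, 2)))), Rational(-1, 62129)) = Mul(Add(14, Mul(3, Mul(4, Pow(2, Rational(1, 2))))), Rational(-1, 62129)) = Mul(Add(14, Mul(12, Pow(2, Rational(1, 2)))), Rational(-1, 62129)) = Add(Rational(-14, 62129), Mul(Rational(-12, 62129), Pow(2, Rational(1, 2))))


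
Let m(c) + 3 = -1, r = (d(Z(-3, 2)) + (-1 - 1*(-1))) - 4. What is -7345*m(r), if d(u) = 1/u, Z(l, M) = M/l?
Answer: 29380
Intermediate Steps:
r = -11/2 (r = (1/(2/(-3)) + (-1 - 1*(-1))) - 4 = (1/(2*(-⅓)) + (-1 + 1)) - 4 = (1/(-⅔) + 0) - 4 = (-3/2 + 0) - 4 = -3/2 - 4 = -11/2 ≈ -5.5000)
m(c) = -4 (m(c) = -3 - 1 = -4)
-7345*m(r) = -7345*(-4) = 29380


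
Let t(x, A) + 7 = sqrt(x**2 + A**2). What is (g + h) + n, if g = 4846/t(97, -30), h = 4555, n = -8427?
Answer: -19846399/5130 + 31499*sqrt(61)/5130 ≈ -3820.7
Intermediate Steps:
t(x, A) = -7 + sqrt(A**2 + x**2) (t(x, A) = -7 + sqrt(x**2 + A**2) = -7 + sqrt(A**2 + x**2))
g = 4846/(-7 + 13*sqrt(61)) (g = 4846/(-7 + sqrt((-30)**2 + 97**2)) = 4846/(-7 + sqrt(900 + 9409)) = 4846/(-7 + sqrt(10309)) = 4846/(-7 + 13*sqrt(61)) ≈ 51.262)
(g + h) + n = ((16961/5130 + 31499*sqrt(61)/5130) + 4555) - 8427 = (23384111/5130 + 31499*sqrt(61)/5130) - 8427 = -19846399/5130 + 31499*sqrt(61)/5130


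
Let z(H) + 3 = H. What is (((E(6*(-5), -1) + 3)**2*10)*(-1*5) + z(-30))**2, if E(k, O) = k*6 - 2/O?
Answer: 2344827626089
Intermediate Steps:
z(H) = -3 + H
E(k, O) = -2/O + 6*k (E(k, O) = 6*k - 2/O = -2/O + 6*k)
(((E(6*(-5), -1) + 3)**2*10)*(-1*5) + z(-30))**2 = ((((-2/(-1) + 6*(6*(-5))) + 3)**2*10)*(-1*5) + (-3 - 30))**2 = ((((-2*(-1) + 6*(-30)) + 3)**2*10)*(-5) - 33)**2 = ((((2 - 180) + 3)**2*10)*(-5) - 33)**2 = (((-178 + 3)**2*10)*(-5) - 33)**2 = (((-175)**2*10)*(-5) - 33)**2 = ((30625*10)*(-5) - 33)**2 = (306250*(-5) - 33)**2 = (-1531250 - 33)**2 = (-1531283)**2 = 2344827626089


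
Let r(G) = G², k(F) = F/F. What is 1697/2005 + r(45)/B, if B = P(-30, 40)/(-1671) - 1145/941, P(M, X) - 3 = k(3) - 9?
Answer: -1276189266829/765344590 ≈ -1667.5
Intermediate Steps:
k(F) = 1
P(M, X) = -5 (P(M, X) = 3 + (1 - 9) = 3 - 8 = -5)
B = -1908590/1572411 (B = -5/(-1671) - 1145/941 = -5*(-1/1671) - 1145*1/941 = 5/1671 - 1145/941 = -1908590/1572411 ≈ -1.2138)
1697/2005 + r(45)/B = 1697/2005 + 45²/(-1908590/1572411) = 1697*(1/2005) + 2025*(-1572411/1908590) = 1697/2005 - 636826455/381718 = -1276189266829/765344590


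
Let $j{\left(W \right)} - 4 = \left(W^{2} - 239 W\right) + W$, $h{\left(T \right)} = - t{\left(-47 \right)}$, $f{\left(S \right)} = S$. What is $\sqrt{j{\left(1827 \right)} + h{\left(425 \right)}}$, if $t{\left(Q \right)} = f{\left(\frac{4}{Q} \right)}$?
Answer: $\frac{\sqrt{6412963551}}{47} \approx 1703.9$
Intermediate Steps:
$t{\left(Q \right)} = \frac{4}{Q}$
$h{\left(T \right)} = \frac{4}{47}$ ($h{\left(T \right)} = - \frac{4}{-47} = - \frac{4 \left(-1\right)}{47} = \left(-1\right) \left(- \frac{4}{47}\right) = \frac{4}{47}$)
$j{\left(W \right)} = 4 + W^{2} - 238 W$ ($j{\left(W \right)} = 4 + \left(\left(W^{2} - 239 W\right) + W\right) = 4 + \left(W^{2} - 238 W\right) = 4 + W^{2} - 238 W$)
$\sqrt{j{\left(1827 \right)} + h{\left(425 \right)}} = \sqrt{\left(4 + 1827^{2} - 434826\right) + \frac{4}{47}} = \sqrt{\left(4 + 3337929 - 434826\right) + \frac{4}{47}} = \sqrt{2903107 + \frac{4}{47}} = \sqrt{\frac{136446033}{47}} = \frac{\sqrt{6412963551}}{47}$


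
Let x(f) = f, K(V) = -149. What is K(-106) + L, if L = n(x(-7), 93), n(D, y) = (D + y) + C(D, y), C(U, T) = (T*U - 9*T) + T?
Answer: -1458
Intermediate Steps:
C(U, T) = -8*T + T*U (C(U, T) = (-9*T + T*U) + T = -8*T + T*U)
n(D, y) = D + y + y*(-8 + D) (n(D, y) = (D + y) + y*(-8 + D) = D + y + y*(-8 + D))
L = -1309 (L = -7 + 93 + 93*(-8 - 7) = -7 + 93 + 93*(-15) = -7 + 93 - 1395 = -1309)
K(-106) + L = -149 - 1309 = -1458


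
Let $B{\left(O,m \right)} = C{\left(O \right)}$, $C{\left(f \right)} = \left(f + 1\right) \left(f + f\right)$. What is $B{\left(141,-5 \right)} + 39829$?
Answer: $79873$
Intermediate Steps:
$C{\left(f \right)} = 2 f \left(1 + f\right)$ ($C{\left(f \right)} = \left(1 + f\right) 2 f = 2 f \left(1 + f\right)$)
$B{\left(O,m \right)} = 2 O \left(1 + O\right)$
$B{\left(141,-5 \right)} + 39829 = 2 \cdot 141 \left(1 + 141\right) + 39829 = 2 \cdot 141 \cdot 142 + 39829 = 40044 + 39829 = 79873$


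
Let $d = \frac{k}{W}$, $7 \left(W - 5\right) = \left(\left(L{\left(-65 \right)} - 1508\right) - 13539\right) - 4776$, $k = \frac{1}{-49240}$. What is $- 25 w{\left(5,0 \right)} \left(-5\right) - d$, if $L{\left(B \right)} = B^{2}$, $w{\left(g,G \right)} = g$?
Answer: $\frac{478951324993}{766322120} \approx 625.0$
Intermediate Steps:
$k = - \frac{1}{49240} \approx -2.0309 \cdot 10^{-5}$
$W = - \frac{15563}{7}$ ($W = 5 + \frac{\left(\left(\left(-65\right)^{2} - 1508\right) - 13539\right) - 4776}{7} = 5 + \frac{\left(\left(4225 - 1508\right) - 13539\right) - 4776}{7} = 5 + \frac{\left(2717 - 13539\right) - 4776}{7} = 5 + \frac{-10822 - 4776}{7} = 5 + \frac{1}{7} \left(-15598\right) = 5 - \frac{15598}{7} = - \frac{15563}{7} \approx -2223.3$)
$d = \frac{7}{766322120}$ ($d = - \frac{1}{49240 \left(- \frac{15563}{7}\right)} = \left(- \frac{1}{49240}\right) \left(- \frac{7}{15563}\right) = \frac{7}{766322120} \approx 9.1345 \cdot 10^{-9}$)
$- 25 w{\left(5,0 \right)} \left(-5\right) - d = \left(-25\right) 5 \left(-5\right) - \frac{7}{766322120} = \left(-125\right) \left(-5\right) - \frac{7}{766322120} = 625 - \frac{7}{766322120} = \frac{478951324993}{766322120}$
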